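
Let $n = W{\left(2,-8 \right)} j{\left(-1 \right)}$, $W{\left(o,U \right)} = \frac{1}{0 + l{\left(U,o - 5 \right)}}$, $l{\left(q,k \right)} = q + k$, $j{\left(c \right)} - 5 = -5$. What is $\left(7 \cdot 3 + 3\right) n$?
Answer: $0$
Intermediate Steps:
$j{\left(c \right)} = 0$ ($j{\left(c \right)} = 5 - 5 = 0$)
$l{\left(q,k \right)} = k + q$
$W{\left(o,U \right)} = \frac{1}{-5 + U + o}$ ($W{\left(o,U \right)} = \frac{1}{0 + \left(\left(o - 5\right) + U\right)} = \frac{1}{0 + \left(\left(-5 + o\right) + U\right)} = \frac{1}{0 + \left(-5 + U + o\right)} = \frac{1}{-5 + U + o}$)
$n = 0$ ($n = \frac{1}{-5 - 8 + 2} \cdot 0 = \frac{1}{-11} \cdot 0 = \left(- \frac{1}{11}\right) 0 = 0$)
$\left(7 \cdot 3 + 3\right) n = \left(7 \cdot 3 + 3\right) 0 = \left(21 + 3\right) 0 = 24 \cdot 0 = 0$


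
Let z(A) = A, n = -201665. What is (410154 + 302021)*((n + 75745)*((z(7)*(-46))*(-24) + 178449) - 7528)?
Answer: -16695814339705400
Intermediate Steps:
(410154 + 302021)*((n + 75745)*((z(7)*(-46))*(-24) + 178449) - 7528) = (410154 + 302021)*((-201665 + 75745)*((7*(-46))*(-24) + 178449) - 7528) = 712175*(-125920*(-322*(-24) + 178449) - 7528) = 712175*(-125920*(7728 + 178449) - 7528) = 712175*(-125920*186177 - 7528) = 712175*(-23443407840 - 7528) = 712175*(-23443415368) = -16695814339705400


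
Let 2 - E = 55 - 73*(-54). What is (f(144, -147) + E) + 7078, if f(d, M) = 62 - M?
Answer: 3292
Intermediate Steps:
E = -3995 (E = 2 - (55 - 73*(-54)) = 2 - (55 + 3942) = 2 - 1*3997 = 2 - 3997 = -3995)
(f(144, -147) + E) + 7078 = ((62 - 1*(-147)) - 3995) + 7078 = ((62 + 147) - 3995) + 7078 = (209 - 3995) + 7078 = -3786 + 7078 = 3292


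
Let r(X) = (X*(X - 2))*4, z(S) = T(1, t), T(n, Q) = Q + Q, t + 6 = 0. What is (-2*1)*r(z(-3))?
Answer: -1344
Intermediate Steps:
t = -6 (t = -6 + 0 = -6)
T(n, Q) = 2*Q
z(S) = -12 (z(S) = 2*(-6) = -12)
r(X) = 4*X*(-2 + X) (r(X) = (X*(-2 + X))*4 = 4*X*(-2 + X))
(-2*1)*r(z(-3)) = (-2*1)*(4*(-12)*(-2 - 12)) = -8*(-12)*(-14) = -2*672 = -1344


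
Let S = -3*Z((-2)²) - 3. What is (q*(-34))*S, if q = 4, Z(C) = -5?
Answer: -1632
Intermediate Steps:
S = 12 (S = -3*(-5) - 3 = 15 - 3 = 12)
(q*(-34))*S = (4*(-34))*12 = -136*12 = -1632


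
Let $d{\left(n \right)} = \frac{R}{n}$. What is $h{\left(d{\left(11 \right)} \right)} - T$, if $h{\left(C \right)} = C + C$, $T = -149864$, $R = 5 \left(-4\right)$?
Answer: $\frac{1648464}{11} \approx 1.4986 \cdot 10^{5}$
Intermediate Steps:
$R = -20$
$d{\left(n \right)} = - \frac{20}{n}$
$h{\left(C \right)} = 2 C$
$h{\left(d{\left(11 \right)} \right)} - T = 2 \left(- \frac{20}{11}\right) - -149864 = 2 \left(\left(-20\right) \frac{1}{11}\right) + 149864 = 2 \left(- \frac{20}{11}\right) + 149864 = - \frac{40}{11} + 149864 = \frac{1648464}{11}$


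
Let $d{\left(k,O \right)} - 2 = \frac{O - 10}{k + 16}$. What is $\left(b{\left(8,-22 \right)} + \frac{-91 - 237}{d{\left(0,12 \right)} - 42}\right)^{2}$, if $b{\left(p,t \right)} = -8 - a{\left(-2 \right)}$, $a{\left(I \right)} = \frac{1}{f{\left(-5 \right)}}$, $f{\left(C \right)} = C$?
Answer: $\frac{461041}{2544025} \approx 0.18123$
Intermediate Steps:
$d{\left(k,O \right)} = 2 + \frac{-10 + O}{16 + k}$ ($d{\left(k,O \right)} = 2 + \frac{O - 10}{k + 16} = 2 + \frac{-10 + O}{16 + k}$)
$a{\left(I \right)} = - \frac{1}{5}$ ($a{\left(I \right)} = \frac{1}{-5} = - \frac{1}{5}$)
$b{\left(p,t \right)} = - \frac{39}{5}$ ($b{\left(p,t \right)} = -8 - - \frac{1}{5} = -8 + \frac{1}{5} = - \frac{39}{5}$)
$\left(b{\left(8,-22 \right)} + \frac{-91 - 237}{d{\left(0,12 \right)} - 42}\right)^{2} = \left(- \frac{39}{5} + \frac{-91 - 237}{\frac{22 + 12 + 2 \cdot 0}{16 + 0} - 42}\right)^{2} = \left(- \frac{39}{5} - \frac{328}{\frac{22 + 12 + 0}{16} - 42}\right)^{2} = \left(- \frac{39}{5} - \frac{328}{\frac{1}{16} \cdot 34 - 42}\right)^{2} = \left(- \frac{39}{5} - \frac{328}{\frac{17}{8} - 42}\right)^{2} = \left(- \frac{39}{5} - \frac{328}{- \frac{319}{8}}\right)^{2} = \left(- \frac{39}{5} - - \frac{2624}{319}\right)^{2} = \left(- \frac{39}{5} + \frac{2624}{319}\right)^{2} = \left(\frac{679}{1595}\right)^{2} = \frac{461041}{2544025}$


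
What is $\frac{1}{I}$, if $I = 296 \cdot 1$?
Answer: $\frac{1}{296} \approx 0.0033784$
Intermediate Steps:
$I = 296$
$\frac{1}{I} = \frac{1}{296}$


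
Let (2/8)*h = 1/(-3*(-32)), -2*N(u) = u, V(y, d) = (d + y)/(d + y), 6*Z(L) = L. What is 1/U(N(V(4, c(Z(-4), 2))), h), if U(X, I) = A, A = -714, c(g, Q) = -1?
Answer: -1/714 ≈ -0.0014006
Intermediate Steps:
Z(L) = L/6
V(y, d) = 1
N(u) = -u/2
h = 1/24 (h = 4/((-3*(-32))) = 4/96 = 4*(1/96) = 1/24 ≈ 0.041667)
U(X, I) = -714
1/U(N(V(4, c(Z(-4), 2))), h) = 1/(-714) = -1/714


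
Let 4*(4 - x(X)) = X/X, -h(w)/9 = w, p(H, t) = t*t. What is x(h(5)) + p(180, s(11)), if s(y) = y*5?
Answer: 12115/4 ≈ 3028.8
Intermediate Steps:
s(y) = 5*y
p(H, t) = t²
h(w) = -9*w
x(X) = 15/4 (x(X) = 4 - X/(4*X) = 4 - ¼*1 = 4 - ¼ = 15/4)
x(h(5)) + p(180, s(11)) = 15/4 + (5*11)² = 15/4 + 55² = 15/4 + 3025 = 12115/4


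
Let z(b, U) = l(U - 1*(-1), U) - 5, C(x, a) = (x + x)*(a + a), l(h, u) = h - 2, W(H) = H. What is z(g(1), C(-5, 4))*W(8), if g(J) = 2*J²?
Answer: -688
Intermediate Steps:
l(h, u) = -2 + h
C(x, a) = 4*a*x (C(x, a) = (2*x)*(2*a) = 4*a*x)
z(b, U) = -6 + U (z(b, U) = (-2 + (U - 1*(-1))) - 5 = (-2 + (U + 1)) - 5 = (-2 + (1 + U)) - 5 = (-1 + U) - 5 = -6 + U)
z(g(1), C(-5, 4))*W(8) = (-6 + 4*4*(-5))*8 = (-6 - 80)*8 = -86*8 = -688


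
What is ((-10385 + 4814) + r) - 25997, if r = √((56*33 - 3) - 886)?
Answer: -31568 + √959 ≈ -31537.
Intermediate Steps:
r = √959 (r = √((1848 - 3) - 886) = √(1845 - 886) = √959 ≈ 30.968)
((-10385 + 4814) + r) - 25997 = ((-10385 + 4814) + √959) - 25997 = (-5571 + √959) - 25997 = -31568 + √959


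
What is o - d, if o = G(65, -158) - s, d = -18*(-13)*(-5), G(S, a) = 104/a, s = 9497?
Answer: -657885/79 ≈ -8327.7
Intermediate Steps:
d = -1170 (d = 234*(-5) = -1170)
o = -750315/79 (o = 104/(-158) - 1*9497 = 104*(-1/158) - 9497 = -52/79 - 9497 = -750315/79 ≈ -9497.7)
o - d = -750315/79 - 1*(-1170) = -750315/79 + 1170 = -657885/79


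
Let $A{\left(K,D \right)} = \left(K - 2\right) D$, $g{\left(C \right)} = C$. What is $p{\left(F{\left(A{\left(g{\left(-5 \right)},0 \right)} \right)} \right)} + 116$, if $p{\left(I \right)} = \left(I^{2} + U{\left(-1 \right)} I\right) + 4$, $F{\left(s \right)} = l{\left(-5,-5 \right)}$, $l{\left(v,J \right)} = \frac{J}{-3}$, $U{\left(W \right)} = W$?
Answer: $\frac{1090}{9} \approx 121.11$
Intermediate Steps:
$A{\left(K,D \right)} = D \left(-2 + K\right)$ ($A{\left(K,D \right)} = \left(-2 + K\right) D = D \left(-2 + K\right)$)
$l{\left(v,J \right)} = - \frac{J}{3}$ ($l{\left(v,J \right)} = J \left(- \frac{1}{3}\right) = - \frac{J}{3}$)
$F{\left(s \right)} = \frac{5}{3}$ ($F{\left(s \right)} = \left(- \frac{1}{3}\right) \left(-5\right) = \frac{5}{3}$)
$p{\left(I \right)} = 4 + I^{2} - I$ ($p{\left(I \right)} = \left(I^{2} - I\right) + 4 = 4 + I^{2} - I$)
$p{\left(F{\left(A{\left(g{\left(-5 \right)},0 \right)} \right)} \right)} + 116 = \left(4 + \left(\frac{5}{3}\right)^{2} - \frac{5}{3}\right) + 116 = \left(4 + \frac{25}{9} - \frac{5}{3}\right) + 116 = \frac{46}{9} + 116 = \frac{1090}{9}$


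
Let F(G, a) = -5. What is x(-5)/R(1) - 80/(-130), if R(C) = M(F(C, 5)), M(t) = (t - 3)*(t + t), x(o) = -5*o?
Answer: 193/208 ≈ 0.92789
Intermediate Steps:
M(t) = 2*t*(-3 + t) (M(t) = (-3 + t)*(2*t) = 2*t*(-3 + t))
R(C) = 80 (R(C) = 2*(-5)*(-3 - 5) = 2*(-5)*(-8) = 80)
x(-5)/R(1) - 80/(-130) = -5*(-5)/80 - 80/(-130) = 25*(1/80) - 80*(-1/130) = 5/16 + 8/13 = 193/208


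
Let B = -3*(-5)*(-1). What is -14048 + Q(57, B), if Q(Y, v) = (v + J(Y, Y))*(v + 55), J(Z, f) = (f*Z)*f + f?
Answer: 7395352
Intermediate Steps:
J(Z, f) = f + Z*f**2 (J(Z, f) = (Z*f)*f + f = Z*f**2 + f = f + Z*f**2)
B = -15 (B = 15*(-1) = -15)
Q(Y, v) = (55 + v)*(v + Y*(1 + Y**2)) (Q(Y, v) = (v + Y*(1 + Y*Y))*(v + 55) = (v + Y*(1 + Y**2))*(55 + v) = (55 + v)*(v + Y*(1 + Y**2)))
-14048 + Q(57, B) = -14048 + ((-15)**2 + 55*(-15) + 55*57*(1 + 57**2) + 57*(-15)*(1 + 57**2)) = -14048 + (225 - 825 + 55*57*(1 + 3249) + 57*(-15)*(1 + 3249)) = -14048 + (225 - 825 + 55*57*3250 + 57*(-15)*3250) = -14048 + (225 - 825 + 10188750 - 2778750) = -14048 + 7409400 = 7395352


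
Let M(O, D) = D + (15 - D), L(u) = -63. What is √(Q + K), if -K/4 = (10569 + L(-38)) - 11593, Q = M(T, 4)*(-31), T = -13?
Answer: √3883 ≈ 62.314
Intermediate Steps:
M(O, D) = 15
Q = -465 (Q = 15*(-31) = -465)
K = 4348 (K = -4*((10569 - 63) - 11593) = -4*(10506 - 11593) = -4*(-1087) = 4348)
√(Q + K) = √(-465 + 4348) = √3883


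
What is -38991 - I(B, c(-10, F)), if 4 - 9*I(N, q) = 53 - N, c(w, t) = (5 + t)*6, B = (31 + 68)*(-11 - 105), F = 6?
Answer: -339386/9 ≈ -37710.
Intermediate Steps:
B = -11484 (B = 99*(-116) = -11484)
c(w, t) = 30 + 6*t
I(N, q) = -49/9 + N/9 (I(N, q) = 4/9 - (53 - N)/9 = 4/9 + (-53/9 + N/9) = -49/9 + N/9)
-38991 - I(B, c(-10, F)) = -38991 - (-49/9 + (⅑)*(-11484)) = -38991 - (-49/9 - 1276) = -38991 - 1*(-11533/9) = -38991 + 11533/9 = -339386/9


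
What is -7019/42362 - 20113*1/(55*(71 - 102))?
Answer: 840059511/72227210 ≈ 11.631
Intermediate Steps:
-7019/42362 - 20113*1/(55*(71 - 102)) = -7019*1/42362 - 20113/(55*(-31)) = -7019/42362 - 20113/(-1705) = -7019/42362 - 20113*(-1/1705) = -7019/42362 + 20113/1705 = 840059511/72227210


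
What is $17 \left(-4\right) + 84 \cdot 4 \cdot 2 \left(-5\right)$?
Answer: $-3428$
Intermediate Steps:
$17 \left(-4\right) + 84 \cdot 4 \cdot 2 \left(-5\right) = -68 + 84 \cdot 8 \left(-5\right) = -68 + 84 \left(-40\right) = -68 - 3360 = -3428$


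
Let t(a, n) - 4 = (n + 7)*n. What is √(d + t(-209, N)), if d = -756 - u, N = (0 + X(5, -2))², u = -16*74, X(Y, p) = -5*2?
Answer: 22*√23 ≈ 105.51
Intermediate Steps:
X(Y, p) = -10
u = -1184
N = 100 (N = (0 - 10)² = (-10)² = 100)
d = 428 (d = -756 - 1*(-1184) = -756 + 1184 = 428)
t(a, n) = 4 + n*(7 + n) (t(a, n) = 4 + (n + 7)*n = 4 + (7 + n)*n = 4 + n*(7 + n))
√(d + t(-209, N)) = √(428 + (4 + 100² + 7*100)) = √(428 + (4 + 10000 + 700)) = √(428 + 10704) = √11132 = 22*√23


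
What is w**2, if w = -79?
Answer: 6241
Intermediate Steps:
w**2 = (-79)**2 = 6241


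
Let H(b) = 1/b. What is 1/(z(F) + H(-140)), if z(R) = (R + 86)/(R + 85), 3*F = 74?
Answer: 6580/6593 ≈ 0.99803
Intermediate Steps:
F = 74/3 (F = (⅓)*74 = 74/3 ≈ 24.667)
z(R) = (86 + R)/(85 + R)
1/(z(F) + H(-140)) = 1/((86 + 74/3)/(85 + 74/3) + 1/(-140)) = 1/((332/3)/(329/3) - 1/140) = 1/((3/329)*(332/3) - 1/140) = 1/(332/329 - 1/140) = 1/(6593/6580) = 6580/6593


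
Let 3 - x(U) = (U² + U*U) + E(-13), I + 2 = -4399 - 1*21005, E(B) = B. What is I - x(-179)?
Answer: 38660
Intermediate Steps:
I = -25406 (I = -2 + (-4399 - 1*21005) = -2 + (-4399 - 21005) = -2 - 25404 = -25406)
x(U) = 16 - 2*U² (x(U) = 3 - ((U² + U*U) - 13) = 3 - ((U² + U²) - 13) = 3 - (2*U² - 13) = 3 - (-13 + 2*U²) = 3 + (13 - 2*U²) = 16 - 2*U²)
I - x(-179) = -25406 - (16 - 2*(-179)²) = -25406 - (16 - 2*32041) = -25406 - (16 - 64082) = -25406 - 1*(-64066) = -25406 + 64066 = 38660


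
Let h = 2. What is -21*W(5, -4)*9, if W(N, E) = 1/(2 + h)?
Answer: -189/4 ≈ -47.250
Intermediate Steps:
W(N, E) = ¼ (W(N, E) = 1/(2 + 2) = 1/4 = ¼)
-21*W(5, -4)*9 = -21*¼*9 = -21/4*9 = -189/4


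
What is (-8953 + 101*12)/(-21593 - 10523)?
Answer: 7741/32116 ≈ 0.24103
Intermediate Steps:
(-8953 + 101*12)/(-21593 - 10523) = (-8953 + 1212)/(-32116) = -7741*(-1/32116) = 7741/32116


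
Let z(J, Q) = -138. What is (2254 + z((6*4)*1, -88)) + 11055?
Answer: 13171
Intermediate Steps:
(2254 + z((6*4)*1, -88)) + 11055 = (2254 - 138) + 11055 = 2116 + 11055 = 13171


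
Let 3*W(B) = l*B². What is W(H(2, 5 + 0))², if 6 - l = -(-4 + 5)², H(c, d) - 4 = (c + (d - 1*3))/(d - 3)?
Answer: 7056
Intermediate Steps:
H(c, d) = 4 + (-3 + c + d)/(-3 + d) (H(c, d) = 4 + (c + (d - 1*3))/(d - 3) = 4 + (c + (d - 3))/(-3 + d) = 4 + (c + (-3 + d))/(-3 + d) = 4 + (-3 + c + d)/(-3 + d))
l = 7 (l = 6 - (-1)*(-4 + 5)² = 6 - (-1)*1² = 6 - (-1) = 6 - 1*(-1) = 6 + 1 = 7)
W(B) = 7*B²/3 (W(B) = (7*B²)/3 = 7*B²/3)
W(H(2, 5 + 0))² = (7*((-15 + 2 + 5*(5 + 0))/(-3 + (5 + 0)))²/3)² = (7*((-15 + 2 + 5*5)/(-3 + 5))²/3)² = (7*((-15 + 2 + 25)/2)²/3)² = (7*((½)*12)²/3)² = ((7/3)*6²)² = ((7/3)*36)² = 84² = 7056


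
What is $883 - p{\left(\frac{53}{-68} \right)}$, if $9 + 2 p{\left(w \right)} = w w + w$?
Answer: $\frac{8208395}{9248} \approx 887.59$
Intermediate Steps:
$p{\left(w \right)} = - \frac{9}{2} + \frac{w}{2} + \frac{w^{2}}{2}$ ($p{\left(w \right)} = - \frac{9}{2} + \frac{w w + w}{2} = - \frac{9}{2} + \frac{w^{2} + w}{2} = - \frac{9}{2} + \frac{w + w^{2}}{2} = - \frac{9}{2} + \left(\frac{w}{2} + \frac{w^{2}}{2}\right) = - \frac{9}{2} + \frac{w}{2} + \frac{w^{2}}{2}$)
$883 - p{\left(\frac{53}{-68} \right)} = 883 - \left(- \frac{9}{2} + \frac{53 \frac{1}{-68}}{2} + \frac{\left(\frac{53}{-68}\right)^{2}}{2}\right) = 883 - \left(- \frac{9}{2} + \frac{53 \left(- \frac{1}{68}\right)}{2} + \frac{\left(53 \left(- \frac{1}{68}\right)\right)^{2}}{2}\right) = 883 - \left(- \frac{9}{2} + \frac{1}{2} \left(- \frac{53}{68}\right) + \frac{\left(- \frac{53}{68}\right)^{2}}{2}\right) = 883 - \left(- \frac{9}{2} - \frac{53}{136} + \frac{1}{2} \cdot \frac{2809}{4624}\right) = 883 - \left(- \frac{9}{2} - \frac{53}{136} + \frac{2809}{9248}\right) = 883 - - \frac{42411}{9248} = 883 + \frac{42411}{9248} = \frac{8208395}{9248}$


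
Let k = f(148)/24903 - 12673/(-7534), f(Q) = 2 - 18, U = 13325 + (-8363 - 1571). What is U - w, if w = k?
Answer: 635901238807/187619202 ≈ 3389.3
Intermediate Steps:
U = 3391 (U = 13325 - 9934 = 3391)
f(Q) = -16
k = 315475175/187619202 (k = -16/24903 - 12673/(-7534) = -16*1/24903 - 12673*(-1/7534) = -16/24903 + 12673/7534 = 315475175/187619202 ≈ 1.6815)
w = 315475175/187619202 ≈ 1.6815
U - w = 3391 - 1*315475175/187619202 = 3391 - 315475175/187619202 = 635901238807/187619202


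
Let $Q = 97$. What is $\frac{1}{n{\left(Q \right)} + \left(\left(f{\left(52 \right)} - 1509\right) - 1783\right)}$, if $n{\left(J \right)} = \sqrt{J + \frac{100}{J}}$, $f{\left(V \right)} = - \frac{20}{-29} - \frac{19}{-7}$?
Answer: $- \frac{13145416235}{43229572169444} - \frac{41209 \sqrt{922373}}{43229572169444} \approx -0.000305$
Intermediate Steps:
$f{\left(V \right)} = \frac{691}{203}$ ($f{\left(V \right)} = \left(-20\right) \left(- \frac{1}{29}\right) - - \frac{19}{7} = \frac{20}{29} + \frac{19}{7} = \frac{691}{203}$)
$\frac{1}{n{\left(Q \right)} + \left(\left(f{\left(52 \right)} - 1509\right) - 1783\right)} = \frac{1}{\sqrt{97 + \frac{100}{97}} + \left(\left(\frac{691}{203} - 1509\right) - 1783\right)} = \frac{1}{\sqrt{97 + 100 \cdot \frac{1}{97}} - \frac{667585}{203}} = \frac{1}{\sqrt{97 + \frac{100}{97}} - \frac{667585}{203}} = \frac{1}{\sqrt{\frac{9509}{97}} - \frac{667585}{203}} = \frac{1}{\frac{\sqrt{922373}}{97} - \frac{667585}{203}} = \frac{1}{- \frac{667585}{203} + \frac{\sqrt{922373}}{97}}$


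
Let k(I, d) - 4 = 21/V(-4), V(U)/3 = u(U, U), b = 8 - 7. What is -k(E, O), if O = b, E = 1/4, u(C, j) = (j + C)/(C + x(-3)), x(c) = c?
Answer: -81/8 ≈ -10.125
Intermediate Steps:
u(C, j) = (C + j)/(-3 + C) (u(C, j) = (j + C)/(C - 3) = (C + j)/(-3 + C))
E = ¼ ≈ 0.25000
b = 1
V(U) = 6*U/(-3 + U) (V(U) = 3*((U + U)/(-3 + U)) = 3*((2*U)/(-3 + U)) = 3*(2*U/(-3 + U)) = 6*U/(-3 + U))
O = 1
k(I, d) = 81/8 (k(I, d) = 4 + 21/((6*(-4)/(-3 - 4))) = 4 + 21/((6*(-4)/(-7))) = 4 + 21/((6*(-4)*(-⅐))) = 4 + 21/(24/7) = 4 + 21*(7/24) = 4 + 49/8 = 81/8)
-k(E, O) = -1*81/8 = -81/8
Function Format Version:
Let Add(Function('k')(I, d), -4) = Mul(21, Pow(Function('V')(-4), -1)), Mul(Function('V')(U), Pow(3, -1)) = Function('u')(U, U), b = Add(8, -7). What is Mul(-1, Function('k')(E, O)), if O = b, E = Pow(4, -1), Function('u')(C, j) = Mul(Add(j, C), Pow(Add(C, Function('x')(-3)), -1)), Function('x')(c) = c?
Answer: Rational(-81, 8) ≈ -10.125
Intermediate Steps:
Function('u')(C, j) = Mul(Pow(Add(-3, C), -1), Add(C, j)) (Function('u')(C, j) = Mul(Add(j, C), Pow(Add(C, -3), -1)) = Mul(Add(C, j), Pow(Add(-3, C), -1)) = Mul(Pow(Add(-3, C), -1), Add(C, j)))
E = Rational(1, 4) ≈ 0.25000
b = 1
Function('V')(U) = Mul(6, U, Pow(Add(-3, U), -1)) (Function('V')(U) = Mul(3, Mul(Pow(Add(-3, U), -1), Add(U, U))) = Mul(3, Mul(Pow(Add(-3, U), -1), Mul(2, U))) = Mul(3, Mul(2, U, Pow(Add(-3, U), -1))) = Mul(6, U, Pow(Add(-3, U), -1)))
O = 1
Function('k')(I, d) = Rational(81, 8) (Function('k')(I, d) = Add(4, Mul(21, Pow(Mul(6, -4, Pow(Add(-3, -4), -1)), -1))) = Add(4, Mul(21, Pow(Mul(6, -4, Pow(-7, -1)), -1))) = Add(4, Mul(21, Pow(Mul(6, -4, Rational(-1, 7)), -1))) = Add(4, Mul(21, Pow(Rational(24, 7), -1))) = Add(4, Mul(21, Rational(7, 24))) = Add(4, Rational(49, 8)) = Rational(81, 8))
Mul(-1, Function('k')(E, O)) = Mul(-1, Rational(81, 8)) = Rational(-81, 8)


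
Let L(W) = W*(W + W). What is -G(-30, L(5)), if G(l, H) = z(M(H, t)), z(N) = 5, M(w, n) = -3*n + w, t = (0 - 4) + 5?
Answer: -5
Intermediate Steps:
t = 1 (t = -4 + 5 = 1)
M(w, n) = w - 3*n
L(W) = 2*W² (L(W) = W*(2*W) = 2*W²)
G(l, H) = 5
-G(-30, L(5)) = -1*5 = -5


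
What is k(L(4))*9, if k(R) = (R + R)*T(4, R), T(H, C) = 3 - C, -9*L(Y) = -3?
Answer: 16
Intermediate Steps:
L(Y) = 1/3 (L(Y) = -1/9*(-3) = 1/3)
k(R) = 2*R*(3 - R) (k(R) = (R + R)*(3 - R) = (2*R)*(3 - R) = 2*R*(3 - R))
k(L(4))*9 = (2*(1/3)*(3 - 1*1/3))*9 = (2*(1/3)*(3 - 1/3))*9 = (2*(1/3)*(8/3))*9 = (16/9)*9 = 16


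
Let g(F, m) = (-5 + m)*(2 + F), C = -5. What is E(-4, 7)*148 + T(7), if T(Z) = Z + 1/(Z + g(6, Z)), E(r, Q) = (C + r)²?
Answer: 275886/23 ≈ 11995.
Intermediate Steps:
E(r, Q) = (-5 + r)²
T(Z) = Z + 1/(-40 + 9*Z) (T(Z) = Z + 1/(Z + (-10 - 5*6 + 2*Z + 6*Z)) = Z + 1/(Z + (-10 - 30 + 2*Z + 6*Z)) = Z + 1/(Z + (-40 + 8*Z)) = Z + 1/(-40 + 9*Z))
E(-4, 7)*148 + T(7) = (-5 - 4)²*148 + (1 - 40*7 + 9*7²)/(-40 + 9*7) = (-9)²*148 + (1 - 280 + 9*49)/(-40 + 63) = 81*148 + (1 - 280 + 441)/23 = 11988 + (1/23)*162 = 11988 + 162/23 = 275886/23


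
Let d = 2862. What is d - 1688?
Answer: 1174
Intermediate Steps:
d - 1688 = 2862 - 1688 = 1174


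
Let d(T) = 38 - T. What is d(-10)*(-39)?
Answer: -1872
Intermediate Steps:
d(-10)*(-39) = (38 - 1*(-10))*(-39) = (38 + 10)*(-39) = 48*(-39) = -1872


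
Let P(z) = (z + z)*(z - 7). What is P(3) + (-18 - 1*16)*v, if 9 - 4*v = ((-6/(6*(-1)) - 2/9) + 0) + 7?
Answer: -619/18 ≈ -34.389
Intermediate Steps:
P(z) = 2*z*(-7 + z) (P(z) = (2*z)*(-7 + z) = 2*z*(-7 + z))
v = 11/36 (v = 9/4 - (((-6/(6*(-1)) - 2/9) + 0) + 7)/4 = 9/4 - (((-6/(-6) - 2*⅑) + 0) + 7)/4 = 9/4 - (((-6*(-⅙) - 2/9) + 0) + 7)/4 = 9/4 - (((1 - 2/9) + 0) + 7)/4 = 9/4 - ((7/9 + 0) + 7)/4 = 9/4 - (7/9 + 7)/4 = 9/4 - ¼*70/9 = 9/4 - 35/18 = 11/36 ≈ 0.30556)
P(3) + (-18 - 1*16)*v = 2*3*(-7 + 3) + (-18 - 1*16)*(11/36) = 2*3*(-4) + (-18 - 16)*(11/36) = -24 - 34*11/36 = -24 - 187/18 = -619/18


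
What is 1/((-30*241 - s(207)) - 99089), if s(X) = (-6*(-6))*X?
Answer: -1/113771 ≈ -8.7896e-6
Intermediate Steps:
s(X) = 36*X
1/((-30*241 - s(207)) - 99089) = 1/((-30*241 - 36*207) - 99089) = 1/((-7230 - 1*7452) - 99089) = 1/((-7230 - 7452) - 99089) = 1/(-14682 - 99089) = 1/(-113771) = -1/113771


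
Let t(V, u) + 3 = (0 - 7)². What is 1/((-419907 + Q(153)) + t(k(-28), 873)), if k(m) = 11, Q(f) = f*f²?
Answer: 1/3161716 ≈ 3.1628e-7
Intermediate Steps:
Q(f) = f³
t(V, u) = 46 (t(V, u) = -3 + (0 - 7)² = -3 + (-7)² = -3 + 49 = 46)
1/((-419907 + Q(153)) + t(k(-28), 873)) = 1/((-419907 + 153³) + 46) = 1/((-419907 + 3581577) + 46) = 1/(3161670 + 46) = 1/3161716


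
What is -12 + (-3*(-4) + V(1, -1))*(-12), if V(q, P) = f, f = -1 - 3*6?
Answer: 72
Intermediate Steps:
f = -19 (f = -1 - 18 = -19)
V(q, P) = -19
-12 + (-3*(-4) + V(1, -1))*(-12) = -12 + (-3*(-4) - 19)*(-12) = -12 + (12 - 19)*(-12) = -12 - 7*(-12) = -12 + 84 = 72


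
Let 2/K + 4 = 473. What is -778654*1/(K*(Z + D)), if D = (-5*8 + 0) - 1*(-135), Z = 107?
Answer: -182594363/202 ≈ -9.0393e+5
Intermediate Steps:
K = 2/469 (K = 2/(-4 + 473) = 2/469 ≈ 0.0042644)
D = 95 (D = (-40 + 0) + 135 = -40 + 135 = 95)
-778654*1/(K*(Z + D)) = -778654*469/(2*(107 + 95)) = -778654/(202*(2/469)) = -778654/404/469 = -778654*469/404 = -182594363/202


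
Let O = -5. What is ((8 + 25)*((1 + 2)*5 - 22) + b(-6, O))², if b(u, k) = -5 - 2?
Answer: 56644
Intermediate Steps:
b(u, k) = -7
((8 + 25)*((1 + 2)*5 - 22) + b(-6, O))² = ((8 + 25)*((1 + 2)*5 - 22) - 7)² = (33*(3*5 - 22) - 7)² = (33*(15 - 22) - 7)² = (33*(-7) - 7)² = (-231 - 7)² = (-238)² = 56644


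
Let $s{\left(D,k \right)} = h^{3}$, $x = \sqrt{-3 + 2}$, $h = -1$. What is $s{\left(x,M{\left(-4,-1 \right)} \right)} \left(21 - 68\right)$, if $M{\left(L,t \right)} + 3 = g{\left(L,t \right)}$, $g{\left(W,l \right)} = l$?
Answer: $47$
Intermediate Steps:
$M{\left(L,t \right)} = -3 + t$
$x = i$ ($x = \sqrt{-1} = i \approx 1.0 i$)
$s{\left(D,k \right)} = -1$ ($s{\left(D,k \right)} = \left(-1\right)^{3} = -1$)
$s{\left(x,M{\left(-4,-1 \right)} \right)} \left(21 - 68\right) = - (21 - 68) = \left(-1\right) \left(-47\right) = 47$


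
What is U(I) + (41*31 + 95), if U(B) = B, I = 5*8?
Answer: 1406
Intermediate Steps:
I = 40
U(I) + (41*31 + 95) = 40 + (41*31 + 95) = 40 + (1271 + 95) = 40 + 1366 = 1406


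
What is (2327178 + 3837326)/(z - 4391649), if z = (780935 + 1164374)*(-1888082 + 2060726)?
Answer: 6164504/335841535347 ≈ 1.8355e-5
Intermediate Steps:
z = 335845926996 (z = 1945309*172644 = 335845926996)
(2327178 + 3837326)/(z - 4391649) = (2327178 + 3837326)/(335845926996 - 4391649) = 6164504/335841535347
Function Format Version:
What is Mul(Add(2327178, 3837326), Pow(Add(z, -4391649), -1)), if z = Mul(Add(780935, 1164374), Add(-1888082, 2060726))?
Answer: Rational(6164504, 335841535347) ≈ 1.8355e-5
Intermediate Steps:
z = 335845926996 (z = Mul(1945309, 172644) = 335845926996)
Mul(Add(2327178, 3837326), Pow(Add(z, -4391649), -1)) = Mul(Add(2327178, 3837326), Pow(Add(335845926996, -4391649), -1)) = Mul(6164504, Pow(335841535347, -1)) = Mul(6164504, Rational(1, 335841535347)) = Rational(6164504, 335841535347)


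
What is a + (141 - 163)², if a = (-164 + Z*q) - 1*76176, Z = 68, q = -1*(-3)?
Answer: -75652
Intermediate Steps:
q = 3
a = -76136 (a = (-164 + 68*3) - 1*76176 = (-164 + 204) - 76176 = 40 - 76176 = -76136)
a + (141 - 163)² = -76136 + (141 - 163)² = -76136 + (-22)² = -76136 + 484 = -75652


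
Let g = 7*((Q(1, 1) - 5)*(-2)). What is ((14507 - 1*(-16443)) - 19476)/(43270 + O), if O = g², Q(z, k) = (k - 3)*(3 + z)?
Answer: 5737/38197 ≈ 0.15020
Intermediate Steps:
Q(z, k) = (-3 + k)*(3 + z)
g = 182 (g = 7*(((-9 - 3*1 + 3*1 + 1*1) - 5)*(-2)) = 7*(((-9 - 3 + 3 + 1) - 5)*(-2)) = 7*((-8 - 5)*(-2)) = 7*(-13*(-2)) = 7*26 = 182)
O = 33124 (O = 182² = 33124)
((14507 - 1*(-16443)) - 19476)/(43270 + O) = ((14507 - 1*(-16443)) - 19476)/(43270 + 33124) = ((14507 + 16443) - 19476)/76394 = (30950 - 19476)*(1/76394) = 11474*(1/76394) = 5737/38197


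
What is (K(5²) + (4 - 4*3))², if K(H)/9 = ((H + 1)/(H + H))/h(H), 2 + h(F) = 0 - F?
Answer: 375769/5625 ≈ 66.803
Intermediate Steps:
h(F) = -2 - F (h(F) = -2 + (0 - F) = -2 - F)
K(H) = 9*(1 + H)/(2*H*(-2 - H)) (K(H) = 9*(((H + 1)/(H + H))/(-2 - H)) = 9*(((1 + H)/((2*H)))/(-2 - H)) = 9*(((1 + H)*(1/(2*H)))/(-2 - H)) = 9*(((1 + H)/(2*H))/(-2 - H)) = 9*((1 + H)/(2*H*(-2 - H))) = 9*(1 + H)/(2*H*(-2 - H)))
(K(5²) + (4 - 4*3))² = (9*(-1 - 1*5²)/(2*(5²)*(2 + 5²)) + (4 - 4*3))² = ((9/2)*(-1 - 1*25)/(25*(2 + 25)) + (4 - 12))² = ((9/2)*(1/25)*(-1 - 25)/27 - 8)² = ((9/2)*(1/25)*(1/27)*(-26) - 8)² = (-13/75 - 8)² = (-613/75)² = 375769/5625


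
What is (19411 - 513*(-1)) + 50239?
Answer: 70163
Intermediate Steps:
(19411 - 513*(-1)) + 50239 = (19411 + 513) + 50239 = 19924 + 50239 = 70163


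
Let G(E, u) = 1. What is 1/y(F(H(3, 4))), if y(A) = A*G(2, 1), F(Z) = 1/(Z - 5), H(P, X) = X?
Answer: -1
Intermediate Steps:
F(Z) = 1/(-5 + Z)
y(A) = A (y(A) = A*1 = A)
1/y(F(H(3, 4))) = 1/(1/(-5 + 4)) = 1/(1/(-1)) = 1/(-1) = -1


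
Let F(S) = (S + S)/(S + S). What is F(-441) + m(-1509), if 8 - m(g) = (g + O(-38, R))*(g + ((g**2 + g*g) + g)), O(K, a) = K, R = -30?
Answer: 7040619777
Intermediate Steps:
F(S) = 1 (F(S) = (2*S)/((2*S)) = (2*S)*(1/(2*S)) = 1)
m(g) = 8 - (-38 + g)*(2*g + 2*g**2) (m(g) = 8 - (g - 38)*(g + ((g**2 + g*g) + g)) = 8 - (-38 + g)*(g + ((g**2 + g**2) + g)) = 8 - (-38 + g)*(g + (2*g**2 + g)) = 8 - (-38 + g)*(g + (g + 2*g**2)) = 8 - (-38 + g)*(2*g + 2*g**2))
F(-441) + m(-1509) = 1 + (8 - 2*(-1509)**3 + 74*(-1509)**2 + 76*(-1509)) = 1 + (8 - 2*(-3436115229) + 74*2277081 - 114684) = 1 + (8 + 6872230458 + 168503994 - 114684) = 1 + 7040619776 = 7040619777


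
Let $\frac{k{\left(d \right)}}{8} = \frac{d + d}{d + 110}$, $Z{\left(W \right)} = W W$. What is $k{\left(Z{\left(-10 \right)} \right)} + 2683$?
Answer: $\frac{56503}{21} \approx 2690.6$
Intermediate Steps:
$Z{\left(W \right)} = W^{2}$
$k{\left(d \right)} = \frac{16 d}{110 + d}$ ($k{\left(d \right)} = 8 \frac{d + d}{d + 110} = 8 \frac{2 d}{110 + d} = \frac{16 d}{110 + d}$)
$k{\left(Z{\left(-10 \right)} \right)} + 2683 = \frac{16 \left(-10\right)^{2}}{110 + \left(-10\right)^{2}} + 2683 = 16 \cdot 100 \frac{1}{110 + 100} + 2683 = 16 \cdot 100 \cdot \frac{1}{210} + 2683 = \frac{160}{21} + 2683 = \frac{56503}{21}$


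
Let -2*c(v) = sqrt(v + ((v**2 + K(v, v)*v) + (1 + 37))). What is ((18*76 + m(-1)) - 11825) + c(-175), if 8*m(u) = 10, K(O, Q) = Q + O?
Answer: -41823/4 - sqrt(91738)/2 ≈ -10607.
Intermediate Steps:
K(O, Q) = O + Q
m(u) = 5/4 (m(u) = (1/8)*10 = 5/4)
c(v) = -sqrt(38 + v + 3*v**2)/2 (c(v) = -sqrt(v + ((v**2 + (v + v)*v) + (1 + 37)))/2 = -sqrt(v + ((v**2 + (2*v)*v) + 38))/2 = -sqrt(v + ((v**2 + 2*v**2) + 38))/2 = -sqrt(v + (3*v**2 + 38))/2 = -sqrt(v + (38 + 3*v**2))/2 = -sqrt(38 + v + 3*v**2)/2)
((18*76 + m(-1)) - 11825) + c(-175) = ((18*76 + 5/4) - 11825) - sqrt(38 - 175 + 3*(-175)**2)/2 = ((1368 + 5/4) - 11825) - sqrt(38 - 175 + 3*30625)/2 = (5477/4 - 11825) - sqrt(38 - 175 + 91875)/2 = -41823/4 - sqrt(91738)/2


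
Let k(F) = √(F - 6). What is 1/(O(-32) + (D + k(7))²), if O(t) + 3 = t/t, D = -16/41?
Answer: -1681/2737 ≈ -0.61418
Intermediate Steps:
D = -16/41 (D = -16*1/41 = -16/41 ≈ -0.39024)
k(F) = √(-6 + F)
O(t) = -2 (O(t) = -3 + t/t = -3 + 1 = -2)
1/(O(-32) + (D + k(7))²) = 1/(-2 + (-16/41 + √(-6 + 7))²) = 1/(-2 + (-16/41 + √1)²) = 1/(-2 + (-16/41 + 1)²) = 1/(-2 + (25/41)²) = 1/(-2 + 625/1681) = 1/(-2737/1681) = -1681/2737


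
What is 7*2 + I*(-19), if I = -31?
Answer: 603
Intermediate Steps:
7*2 + I*(-19) = 7*2 - 31*(-19) = 14 + 589 = 603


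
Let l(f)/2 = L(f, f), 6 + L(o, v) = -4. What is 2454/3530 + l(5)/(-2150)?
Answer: 53467/75895 ≈ 0.70449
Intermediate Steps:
L(o, v) = -10 (L(o, v) = -6 - 4 = -10)
l(f) = -20 (l(f) = 2*(-10) = -20)
2454/3530 + l(5)/(-2150) = 2454/3530 - 20/(-2150) = 2454*(1/3530) - 20*(-1/2150) = 1227/1765 + 2/215 = 53467/75895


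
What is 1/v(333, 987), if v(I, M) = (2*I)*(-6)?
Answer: -1/3996 ≈ -0.00025025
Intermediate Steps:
v(I, M) = -12*I
1/v(333, 987) = 1/(-12*333) = 1/(-3996) = -1/3996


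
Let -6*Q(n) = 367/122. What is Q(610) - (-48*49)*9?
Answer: 15494609/732 ≈ 21168.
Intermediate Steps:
Q(n) = -367/732 (Q(n) = -367/(6*122) = -⅙*367/122 = -367/732)
Q(610) - (-48*49)*9 = -367/732 - (-48*49)*9 = -367/732 - (-2352)*9 = -367/732 - 1*(-21168) = -367/732 + 21168 = 15494609/732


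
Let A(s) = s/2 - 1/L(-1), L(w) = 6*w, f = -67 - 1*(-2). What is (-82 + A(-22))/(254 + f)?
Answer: -557/1134 ≈ -0.49118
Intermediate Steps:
f = -65 (f = -67 + 2 = -65)
A(s) = ⅙ + s/2 (A(s) = s/2 - 1/(6*(-1)) = s*(½) - 1/(-6) = s/2 - 1*(-⅙) = s/2 + ⅙ = ⅙ + s/2)
(-82 + A(-22))/(254 + f) = (-82 + (⅙ + (½)*(-22)))/(254 - 65) = (-82 + (⅙ - 11))/189 = (-82 - 65/6)*(1/189) = -557/6*1/189 = -557/1134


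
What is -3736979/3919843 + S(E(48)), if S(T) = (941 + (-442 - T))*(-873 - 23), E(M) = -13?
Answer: -1798239552915/3919843 ≈ -4.5875e+5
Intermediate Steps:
S(T) = -447104 + 896*T (S(T) = (499 - T)*(-896) = -447104 + 896*T)
-3736979/3919843 + S(E(48)) = -3736979/3919843 + (-447104 + 896*(-13)) = -3736979*1/3919843 + (-447104 - 11648) = -3736979/3919843 - 458752 = -1798239552915/3919843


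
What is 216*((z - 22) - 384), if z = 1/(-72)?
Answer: -87699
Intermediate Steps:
z = -1/72 ≈ -0.013889
216*((z - 22) - 384) = 216*((-1/72 - 22) - 384) = 216*(-1585/72 - 384) = 216*(-29233/72) = -87699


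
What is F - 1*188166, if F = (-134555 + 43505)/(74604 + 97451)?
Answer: -6474998436/34411 ≈ -1.8817e+5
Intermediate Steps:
F = -18210/34411 (F = -91050/172055 = -91050*1/172055 = -18210/34411 ≈ -0.52919)
F - 1*188166 = -18210/34411 - 1*188166 = -18210/34411 - 188166 = -6474998436/34411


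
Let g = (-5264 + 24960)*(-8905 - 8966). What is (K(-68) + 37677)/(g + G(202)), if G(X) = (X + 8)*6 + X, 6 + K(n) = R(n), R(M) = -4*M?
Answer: -1997/18525566 ≈ -0.00010780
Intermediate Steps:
K(n) = -6 - 4*n
G(X) = 48 + 7*X (G(X) = (8 + X)*6 + X = (48 + 6*X) + X = 48 + 7*X)
g = -351987216 (g = 19696*(-17871) = -351987216)
(K(-68) + 37677)/(g + G(202)) = ((-6 - 4*(-68)) + 37677)/(-351987216 + (48 + 7*202)) = ((-6 + 272) + 37677)/(-351987216 + (48 + 1414)) = (266 + 37677)/(-351987216 + 1462) = 37943/(-351985754) = 37943*(-1/351985754) = -1997/18525566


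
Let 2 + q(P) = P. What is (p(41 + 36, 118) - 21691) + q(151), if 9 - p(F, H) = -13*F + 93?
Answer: -20625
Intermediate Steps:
p(F, H) = -84 + 13*F (p(F, H) = 9 - (-13*F + 93) = 9 - (93 - 13*F) = 9 + (-93 + 13*F) = -84 + 13*F)
q(P) = -2 + P
(p(41 + 36, 118) - 21691) + q(151) = ((-84 + 13*(41 + 36)) - 21691) + (-2 + 151) = ((-84 + 13*77) - 21691) + 149 = ((-84 + 1001) - 21691) + 149 = (917 - 21691) + 149 = -20774 + 149 = -20625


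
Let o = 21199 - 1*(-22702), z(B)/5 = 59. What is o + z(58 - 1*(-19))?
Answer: 44196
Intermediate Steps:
z(B) = 295 (z(B) = 5*59 = 295)
o = 43901 (o = 21199 + 22702 = 43901)
o + z(58 - 1*(-19)) = 43901 + 295 = 44196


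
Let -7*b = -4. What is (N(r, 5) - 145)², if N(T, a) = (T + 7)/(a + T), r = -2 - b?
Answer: 5924356/289 ≈ 20500.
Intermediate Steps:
b = 4/7 (b = -⅐*(-4) = 4/7 ≈ 0.57143)
r = -18/7 (r = -2 - 1*4/7 = -2 - 4/7 = -18/7 ≈ -2.5714)
N(T, a) = (7 + T)/(T + a)
(N(r, 5) - 145)² = ((7 - 18/7)/(-18/7 + 5) - 145)² = ((31/7)/(17/7) - 145)² = ((7/17)*(31/7) - 145)² = (31/17 - 145)² = (-2434/17)² = 5924356/289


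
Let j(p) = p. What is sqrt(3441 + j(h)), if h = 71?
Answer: 2*sqrt(878) ≈ 59.262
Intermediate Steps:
sqrt(3441 + j(h)) = sqrt(3441 + 71) = sqrt(3512) = 2*sqrt(878)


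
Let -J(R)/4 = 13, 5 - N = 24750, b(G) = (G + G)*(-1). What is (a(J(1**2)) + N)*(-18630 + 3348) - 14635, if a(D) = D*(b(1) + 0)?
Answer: 376549127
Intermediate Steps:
b(G) = -2*G (b(G) = (2*G)*(-1) = -2*G)
N = -24745 (N = 5 - 1*24750 = 5 - 24750 = -24745)
J(R) = -52 (J(R) = -4*13 = -52)
a(D) = -2*D (a(D) = D*(-2*1 + 0) = D*(-2 + 0) = D*(-2) = -2*D)
(a(J(1**2)) + N)*(-18630 + 3348) - 14635 = (-2*(-52) - 24745)*(-18630 + 3348) - 14635 = (104 - 24745)*(-15282) - 14635 = -24641*(-15282) - 14635 = 376563762 - 14635 = 376549127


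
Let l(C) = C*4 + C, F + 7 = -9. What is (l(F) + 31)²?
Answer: 2401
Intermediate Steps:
F = -16 (F = -7 - 9 = -16)
l(C) = 5*C (l(C) = 4*C + C = 5*C)
(l(F) + 31)² = (5*(-16) + 31)² = (-80 + 31)² = (-49)² = 2401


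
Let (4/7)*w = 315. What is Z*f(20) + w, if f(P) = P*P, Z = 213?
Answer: 343005/4 ≈ 85751.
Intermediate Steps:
w = 2205/4 (w = (7/4)*315 = 2205/4 ≈ 551.25)
f(P) = P**2
Z*f(20) + w = 213*20**2 + 2205/4 = 213*400 + 2205/4 = 85200 + 2205/4 = 343005/4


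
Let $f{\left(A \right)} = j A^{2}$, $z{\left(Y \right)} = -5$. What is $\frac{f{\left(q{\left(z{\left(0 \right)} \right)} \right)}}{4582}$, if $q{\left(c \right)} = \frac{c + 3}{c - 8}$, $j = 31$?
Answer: $\frac{62}{387179} \approx 0.00016013$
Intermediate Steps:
$q{\left(c \right)} = \frac{3 + c}{-8 + c}$
$f{\left(A \right)} = 31 A^{2}$
$\frac{f{\left(q{\left(z{\left(0 \right)} \right)} \right)}}{4582} = \frac{31 \left(\frac{3 - 5}{-8 - 5}\right)^{2}}{4582} = 31 \left(\frac{1}{-13} \left(-2\right)\right)^{2} \cdot \frac{1}{4582} = 31 \left(\left(- \frac{1}{13}\right) \left(-2\right)\right)^{2} \cdot \frac{1}{4582} = 31 \left(\frac{2}{13}\right)^{2} \cdot \frac{1}{4582} = 31 \cdot \frac{4}{169} \cdot \frac{1}{4582} = \frac{124}{169} \cdot \frac{1}{4582} = \frac{62}{387179}$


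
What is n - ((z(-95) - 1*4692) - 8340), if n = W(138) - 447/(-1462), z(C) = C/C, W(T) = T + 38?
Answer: 19309081/1462 ≈ 13207.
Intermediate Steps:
W(T) = 38 + T
z(C) = 1
n = 257759/1462 (n = (38 + 138) - 447/(-1462) = 176 - 447*(-1/1462) = 176 + 447/1462 = 257759/1462 ≈ 176.31)
n - ((z(-95) - 1*4692) - 8340) = 257759/1462 - ((1 - 1*4692) - 8340) = 257759/1462 - ((1 - 4692) - 8340) = 257759/1462 - (-4691 - 8340) = 257759/1462 - 1*(-13031) = 257759/1462 + 13031 = 19309081/1462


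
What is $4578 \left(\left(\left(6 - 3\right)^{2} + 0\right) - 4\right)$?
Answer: $22890$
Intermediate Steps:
$4578 \left(\left(\left(6 - 3\right)^{2} + 0\right) - 4\right) = 4578 \left(\left(3^{2} + 0\right) - 4\right) = 4578 \left(\left(9 + 0\right) - 4\right) = 4578 \left(9 - 4\right) = 4578 \cdot 5 = 22890$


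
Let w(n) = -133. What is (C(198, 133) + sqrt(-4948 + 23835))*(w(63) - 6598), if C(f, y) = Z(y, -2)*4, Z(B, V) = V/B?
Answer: 53848/133 - 6731*sqrt(18887) ≈ -9.2464e+5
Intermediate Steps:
C(f, y) = -8/y (C(f, y) = -2/y*4 = -8/y)
(C(198, 133) + sqrt(-4948 + 23835))*(w(63) - 6598) = (-8/133 + sqrt(-4948 + 23835))*(-133 - 6598) = (-8*1/133 + sqrt(18887))*(-6731) = (-8/133 + sqrt(18887))*(-6731) = 53848/133 - 6731*sqrt(18887)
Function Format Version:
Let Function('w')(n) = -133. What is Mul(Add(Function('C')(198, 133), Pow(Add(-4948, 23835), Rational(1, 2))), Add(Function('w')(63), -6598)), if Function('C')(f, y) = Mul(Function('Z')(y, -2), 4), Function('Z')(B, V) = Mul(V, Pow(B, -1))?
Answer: Add(Rational(53848, 133), Mul(-6731, Pow(18887, Rational(1, 2)))) ≈ -9.2464e+5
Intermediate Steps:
Function('C')(f, y) = Mul(-8, Pow(y, -1)) (Function('C')(f, y) = Mul(Mul(-2, Pow(y, -1)), 4) = Mul(-8, Pow(y, -1)))
Mul(Add(Function('C')(198, 133), Pow(Add(-4948, 23835), Rational(1, 2))), Add(Function('w')(63), -6598)) = Mul(Add(Mul(-8, Pow(133, -1)), Pow(Add(-4948, 23835), Rational(1, 2))), Add(-133, -6598)) = Mul(Add(Mul(-8, Rational(1, 133)), Pow(18887, Rational(1, 2))), -6731) = Mul(Add(Rational(-8, 133), Pow(18887, Rational(1, 2))), -6731) = Add(Rational(53848, 133), Mul(-6731, Pow(18887, Rational(1, 2))))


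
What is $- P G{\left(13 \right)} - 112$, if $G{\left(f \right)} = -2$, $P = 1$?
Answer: $-110$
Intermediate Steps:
$- P G{\left(13 \right)} - 112 = \left(-1\right) 1 \left(-2\right) - 112 = \left(-1\right) \left(-2\right) - 112 = 2 - 112 = -110$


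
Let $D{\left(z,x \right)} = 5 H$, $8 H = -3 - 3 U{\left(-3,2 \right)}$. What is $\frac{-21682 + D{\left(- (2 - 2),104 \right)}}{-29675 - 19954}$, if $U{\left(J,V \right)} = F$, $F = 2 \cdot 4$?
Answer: $\frac{173591}{397032} \approx 0.43722$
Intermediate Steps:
$F = 8$
$U{\left(J,V \right)} = 8$
$H = - \frac{27}{8}$ ($H = \frac{-3 - 24}{8} = \frac{1}{8} \left(-27\right) = - \frac{27}{8} \approx -3.375$)
$D{\left(z,x \right)} = - \frac{135}{8}$ ($D{\left(z,x \right)} = 5 \left(- \frac{27}{8}\right) = - \frac{135}{8}$)
$\frac{-21682 + D{\left(- (2 - 2),104 \right)}}{-29675 - 19954} = \frac{-21682 - \frac{135}{8}}{-29675 - 19954} = - \frac{173591}{8 \left(-49629\right)} = \left(- \frac{173591}{8}\right) \left(- \frac{1}{49629}\right) = \frac{173591}{397032}$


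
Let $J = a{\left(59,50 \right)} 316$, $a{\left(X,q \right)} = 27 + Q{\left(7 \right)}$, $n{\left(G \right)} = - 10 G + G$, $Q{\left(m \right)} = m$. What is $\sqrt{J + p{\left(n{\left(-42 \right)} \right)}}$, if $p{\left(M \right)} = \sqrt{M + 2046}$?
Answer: $\sqrt{10744 + 2 \sqrt{606}} \approx 103.89$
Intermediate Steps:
$n{\left(G \right)} = - 9 G$
$p{\left(M \right)} = \sqrt{2046 + M}$
$a{\left(X,q \right)} = 34$ ($a{\left(X,q \right)} = 27 + 7 = 34$)
$J = 10744$ ($J = 34 \cdot 316 = 10744$)
$\sqrt{J + p{\left(n{\left(-42 \right)} \right)}} = \sqrt{10744 + \sqrt{2046 - -378}} = \sqrt{10744 + \sqrt{2046 + 378}} = \sqrt{10744 + \sqrt{2424}} = \sqrt{10744 + 2 \sqrt{606}}$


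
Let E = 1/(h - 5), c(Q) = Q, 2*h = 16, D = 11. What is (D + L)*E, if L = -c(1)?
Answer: 10/3 ≈ 3.3333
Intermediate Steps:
h = 8 (h = (½)*16 = 8)
L = -1 (L = -1*1 = -1)
E = ⅓ (E = 1/(8 - 5) = 1/3 = ⅓ ≈ 0.33333)
(D + L)*E = (11 - 1)*(⅓) = 10*(⅓) = 10/3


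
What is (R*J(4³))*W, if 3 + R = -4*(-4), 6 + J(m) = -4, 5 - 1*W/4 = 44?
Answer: 20280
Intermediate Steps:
W = -156 (W = 20 - 4*44 = 20 - 176 = -156)
J(m) = -10 (J(m) = -6 - 4 = -10)
R = 13 (R = -3 - 4*(-4) = -3 + 16 = 13)
(R*J(4³))*W = (13*(-10))*(-156) = -130*(-156) = 20280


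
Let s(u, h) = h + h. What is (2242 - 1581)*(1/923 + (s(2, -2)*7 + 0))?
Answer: -17082223/923 ≈ -18507.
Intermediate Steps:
s(u, h) = 2*h
(2242 - 1581)*(1/923 + (s(2, -2)*7 + 0)) = (2242 - 1581)*(1/923 + ((2*(-2))*7 + 0)) = 661*(1/923 + (-4*7 + 0)) = 661*(1/923 + (-28 + 0)) = 661*(1/923 - 28) = 661*(-25843/923) = -17082223/923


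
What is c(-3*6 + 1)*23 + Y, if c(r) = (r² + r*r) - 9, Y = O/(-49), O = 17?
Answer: 641246/49 ≈ 13087.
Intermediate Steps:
Y = -17/49 (Y = 17/(-49) = 17*(-1/49) = -17/49 ≈ -0.34694)
c(r) = -9 + 2*r² (c(r) = (r² + r²) - 9 = 2*r² - 9 = -9 + 2*r²)
c(-3*6 + 1)*23 + Y = (-9 + 2*(-3*6 + 1)²)*23 - 17/49 = (-9 + 2*(-18 + 1)²)*23 - 17/49 = (-9 + 2*(-17)²)*23 - 17/49 = (-9 + 2*289)*23 - 17/49 = (-9 + 578)*23 - 17/49 = 569*23 - 17/49 = 13087 - 17/49 = 641246/49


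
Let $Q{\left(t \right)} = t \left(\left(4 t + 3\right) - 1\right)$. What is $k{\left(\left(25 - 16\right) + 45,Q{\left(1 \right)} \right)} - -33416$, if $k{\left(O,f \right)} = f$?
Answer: $33422$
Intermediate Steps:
$Q{\left(t \right)} = t \left(2 + 4 t\right)$ ($Q{\left(t \right)} = t \left(\left(3 + 4 t\right) - 1\right) = t \left(2 + 4 t\right)$)
$k{\left(\left(25 - 16\right) + 45,Q{\left(1 \right)} \right)} - -33416 = 2 \cdot 1 \left(1 + 2 \cdot 1\right) - -33416 = 2 \cdot 1 \left(1 + 2\right) + 33416 = 2 \cdot 1 \cdot 3 + 33416 = 6 + 33416 = 33422$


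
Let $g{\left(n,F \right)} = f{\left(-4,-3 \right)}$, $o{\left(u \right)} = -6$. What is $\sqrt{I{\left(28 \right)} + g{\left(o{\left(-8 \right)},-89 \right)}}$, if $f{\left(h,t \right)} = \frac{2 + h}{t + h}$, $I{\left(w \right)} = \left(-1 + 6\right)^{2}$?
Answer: $\frac{\sqrt{1239}}{7} \approx 5.0285$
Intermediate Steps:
$I{\left(w \right)} = 25$ ($I{\left(w \right)} = 5^{2} = 25$)
$f{\left(h,t \right)} = \frac{2 + h}{h + t}$
$g{\left(n,F \right)} = \frac{2}{7}$ ($g{\left(n,F \right)} = \frac{2 - 4}{-4 - 3} = \frac{1}{-7} \left(-2\right) = \left(- \frac{1}{7}\right) \left(-2\right) = \frac{2}{7}$)
$\sqrt{I{\left(28 \right)} + g{\left(o{\left(-8 \right)},-89 \right)}} = \sqrt{25 + \frac{2}{7}} = \sqrt{\frac{177}{7}} = \frac{\sqrt{1239}}{7}$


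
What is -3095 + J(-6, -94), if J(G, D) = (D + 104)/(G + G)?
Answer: -18575/6 ≈ -3095.8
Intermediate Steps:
J(G, D) = (104 + D)/(2*G) (J(G, D) = (104 + D)/((2*G)) = (104 + D)*(1/(2*G)) = (104 + D)/(2*G))
-3095 + J(-6, -94) = -3095 + (½)*(104 - 94)/(-6) = -3095 + (½)*(-⅙)*10 = -3095 - ⅚ = -18575/6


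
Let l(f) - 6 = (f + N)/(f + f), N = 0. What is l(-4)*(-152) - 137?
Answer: -1125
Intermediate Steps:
l(f) = 13/2 (l(f) = 6 + (f + 0)/(f + f) = 6 + f/((2*f)) = 6 + f*(1/(2*f)) = 6 + ½ = 13/2)
l(-4)*(-152) - 137 = (13/2)*(-152) - 137 = -988 - 137 = -1125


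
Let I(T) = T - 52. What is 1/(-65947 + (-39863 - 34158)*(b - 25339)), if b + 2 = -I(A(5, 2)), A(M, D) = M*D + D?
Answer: 1/1872739374 ≈ 5.3398e-10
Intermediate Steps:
A(M, D) = D + D*M (A(M, D) = D*M + D = D + D*M)
I(T) = -52 + T
b = 38 (b = -2 - (-52 + 2*(1 + 5)) = -2 - (-52 + 2*6) = -2 - (-52 + 12) = -2 - 1*(-40) = -2 + 40 = 38)
1/(-65947 + (-39863 - 34158)*(b - 25339)) = 1/(-65947 + (-39863 - 34158)*(38 - 25339)) = 1/(-65947 - 74021*(-25301)) = 1/(-65947 + 1872805321) = 1/1872739374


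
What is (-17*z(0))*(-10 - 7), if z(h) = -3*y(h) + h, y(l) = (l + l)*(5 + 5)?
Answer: 0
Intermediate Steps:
y(l) = 20*l (y(l) = (2*l)*10 = 20*l)
z(h) = -59*h (z(h) = -60*h + h = -59*h)
(-17*z(0))*(-10 - 7) = (-(-1003)*0)*(-10 - 7) = -17*0*(-17) = 0*(-17) = 0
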